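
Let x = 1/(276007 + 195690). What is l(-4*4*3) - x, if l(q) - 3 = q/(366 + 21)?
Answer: 174999458/60848913 ≈ 2.8760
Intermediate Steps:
l(q) = 3 + q/387 (l(q) = 3 + q/(366 + 21) = 3 + q/387)
x = 1/471697 ≈ 2.1200e-6
l(-4*4*3) - x = (3 + (-4*4*3)/387) - 1*1/471697 = (3 + (-16*3)/387) - 1/471697 = (3 + (1/387)*(-48)) - 1/471697 = (3 - 16/129) - 1/471697 = 371/129 - 1/471697 = 174999458/60848913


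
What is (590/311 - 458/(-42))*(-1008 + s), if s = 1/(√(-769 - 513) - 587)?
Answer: -29147635387555/2258752881 - 83609*I*√1282/2258752881 ≈ -12904.0 - 0.0013253*I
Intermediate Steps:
s = 1/(-587 + I*√1282) (s = 1/(√(-1282) - 587) = 1/(I*√1282 - 587) = 1/(-587 + I*√1282) ≈ -0.0016973 - 0.00010353*I)
(590/311 - 458/(-42))*(-1008 + s) = (590/311 - 458/(-42))*(-1008 + (-587/345851 - I*√1282/345851)) = (590*(1/311) - 458*(-1/42))*(-348618395/345851 - I*√1282/345851) = (590/311 + 229/21)*(-348618395/345851 - I*√1282/345851) = 83609*(-348618395/345851 - I*√1282/345851)/6531 = -29147635387555/2258752881 - 83609*I*√1282/2258752881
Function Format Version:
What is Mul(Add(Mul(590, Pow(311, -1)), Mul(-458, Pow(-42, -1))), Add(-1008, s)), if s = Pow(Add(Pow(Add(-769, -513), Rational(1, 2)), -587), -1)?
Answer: Add(Rational(-29147635387555, 2258752881), Mul(Rational(-83609, 2258752881), I, Pow(1282, Rational(1, 2)))) ≈ Add(-12904., Mul(-0.0013253, I))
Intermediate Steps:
s = Pow(Add(-587, Mul(I, Pow(1282, Rational(1, 2)))), -1) (s = Pow(Add(Pow(-1282, Rational(1, 2)), -587), -1) = Pow(Add(Mul(I, Pow(1282, Rational(1, 2))), -587), -1) = Pow(Add(-587, Mul(I, Pow(1282, Rational(1, 2)))), -1) ≈ Add(-0.0016973, Mul(-0.00010353, I)))
Mul(Add(Mul(590, Pow(311, -1)), Mul(-458, Pow(-42, -1))), Add(-1008, s)) = Mul(Add(Mul(590, Pow(311, -1)), Mul(-458, Pow(-42, -1))), Add(-1008, Add(Rational(-587, 345851), Mul(Rational(-1, 345851), I, Pow(1282, Rational(1, 2)))))) = Mul(Add(Mul(590, Rational(1, 311)), Mul(-458, Rational(-1, 42))), Add(Rational(-348618395, 345851), Mul(Rational(-1, 345851), I, Pow(1282, Rational(1, 2))))) = Mul(Add(Rational(590, 311), Rational(229, 21)), Add(Rational(-348618395, 345851), Mul(Rational(-1, 345851), I, Pow(1282, Rational(1, 2))))) = Mul(Rational(83609, 6531), Add(Rational(-348618395, 345851), Mul(Rational(-1, 345851), I, Pow(1282, Rational(1, 2))))) = Add(Rational(-29147635387555, 2258752881), Mul(Rational(-83609, 2258752881), I, Pow(1282, Rational(1, 2))))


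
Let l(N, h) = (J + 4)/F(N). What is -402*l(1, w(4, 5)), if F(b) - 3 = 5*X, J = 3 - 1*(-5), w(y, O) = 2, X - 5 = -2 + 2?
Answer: -1206/7 ≈ -172.29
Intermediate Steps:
X = 5 (X = 5 + (-2 + 2) = 5 + 0 = 5)
J = 8 (J = 3 + 5 = 8)
F(b) = 28 (F(b) = 3 + 5*5 = 3 + 25 = 28)
l(N, h) = 3/7 (l(N, h) = (8 + 4)/28 = 12*(1/28) = 3/7)
-402*l(1, w(4, 5)) = -402*3/7 = -1206/7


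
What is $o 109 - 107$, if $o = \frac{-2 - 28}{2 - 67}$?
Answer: $- \frac{737}{13} \approx -56.692$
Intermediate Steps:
$o = \frac{6}{13}$ ($o = - \frac{30}{-65} = \left(-30\right) \left(- \frac{1}{65}\right) = \frac{6}{13} \approx 0.46154$)
$o 109 - 107 = \frac{6}{13} \cdot 109 - 107 = \frac{654}{13} - 107 = - \frac{737}{13}$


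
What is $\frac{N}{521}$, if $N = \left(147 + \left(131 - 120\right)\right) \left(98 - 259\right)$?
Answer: $- \frac{25438}{521} \approx -48.825$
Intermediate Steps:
$N = -25438$ ($N = \left(147 + 11\right) \left(-161\right) = 158 \left(-161\right) = -25438$)
$\frac{N}{521} = - \frac{25438}{521}$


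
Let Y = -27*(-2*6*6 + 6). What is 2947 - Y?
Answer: 1165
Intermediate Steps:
Y = 1782 (Y = -27*(-12*6 + 6) = -27*(-72 + 6) = -27*(-66) = 1782)
2947 - Y = 2947 - 1*1782 = 2947 - 1782 = 1165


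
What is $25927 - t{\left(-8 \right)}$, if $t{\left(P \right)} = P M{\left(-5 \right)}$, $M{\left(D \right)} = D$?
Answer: $25887$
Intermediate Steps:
$t{\left(P \right)} = - 5 P$ ($t{\left(P \right)} = P \left(-5\right) = - 5 P$)
$25927 - t{\left(-8 \right)} = 25927 - \left(-5\right) \left(-8\right) = 25927 - 40 = 25887$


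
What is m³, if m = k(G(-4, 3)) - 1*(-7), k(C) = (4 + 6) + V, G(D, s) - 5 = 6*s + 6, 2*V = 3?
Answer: 50653/8 ≈ 6331.6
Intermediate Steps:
V = 3/2 (V = (½)*3 = 3/2 ≈ 1.5000)
G(D, s) = 11 + 6*s (G(D, s) = 5 + (6*s + 6) = 5 + (6 + 6*s) = 11 + 6*s)
k(C) = 23/2 (k(C) = (4 + 6) + 3/2 = 10 + 3/2 = 23/2)
m = 37/2 (m = 23/2 - 1*(-7) = 23/2 + 7 = 37/2 ≈ 18.500)
m³ = (37/2)³ = 50653/8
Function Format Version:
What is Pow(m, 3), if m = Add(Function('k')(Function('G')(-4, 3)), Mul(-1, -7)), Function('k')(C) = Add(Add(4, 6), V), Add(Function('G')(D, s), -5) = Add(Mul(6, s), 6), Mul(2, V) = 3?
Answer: Rational(50653, 8) ≈ 6331.6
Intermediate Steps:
V = Rational(3, 2) (V = Mul(Rational(1, 2), 3) = Rational(3, 2) ≈ 1.5000)
Function('G')(D, s) = Add(11, Mul(6, s)) (Function('G')(D, s) = Add(5, Add(Mul(6, s), 6)) = Add(5, Add(6, Mul(6, s))) = Add(11, Mul(6, s)))
Function('k')(C) = Rational(23, 2) (Function('k')(C) = Add(Add(4, 6), Rational(3, 2)) = Add(10, Rational(3, 2)) = Rational(23, 2))
m = Rational(37, 2) (m = Add(Rational(23, 2), Mul(-1, -7)) = Add(Rational(23, 2), 7) = Rational(37, 2) ≈ 18.500)
Pow(m, 3) = Pow(Rational(37, 2), 3) = Rational(50653, 8)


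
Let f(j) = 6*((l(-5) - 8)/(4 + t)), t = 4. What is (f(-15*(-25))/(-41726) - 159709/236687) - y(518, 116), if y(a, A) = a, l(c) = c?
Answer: -1862702044637/3591273368 ≈ -518.67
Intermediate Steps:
f(j) = -39/4 (f(j) = 6*((-5 - 8)/(4 + 4)) = 6*(-13/8) = -39/4)
(f(-15*(-25))/(-41726) - 159709/236687) - y(518, 116) = (-39/4/(-41726) - 159709/236687) - 1*518 = (-39/4*(-1/41726) - 159709*1/236687) - 518 = (39/166904 - 14519/21517) - 518 = -2422440013/3591273368 - 518 = -1862702044637/3591273368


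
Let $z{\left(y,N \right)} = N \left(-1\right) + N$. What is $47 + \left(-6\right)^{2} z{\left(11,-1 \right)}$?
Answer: $47$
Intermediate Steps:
$z{\left(y,N \right)} = 0$ ($z{\left(y,N \right)} = - N + N = 0$)
$47 + \left(-6\right)^{2} z{\left(11,-1 \right)} = 47 + \left(-6\right)^{2} \cdot 0 = 47 + 36 \cdot 0 = 47 + 0 = 47$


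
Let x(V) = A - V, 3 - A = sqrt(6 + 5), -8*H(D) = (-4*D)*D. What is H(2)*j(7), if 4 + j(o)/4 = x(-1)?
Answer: -8*sqrt(11) ≈ -26.533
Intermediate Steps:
H(D) = D**2/2 (H(D) = -(-4*D)*D/8 = -(-1)*D**2/2 = D**2/2)
A = 3 - sqrt(11) (A = 3 - sqrt(6 + 5) = 3 - sqrt(11) ≈ -0.31662)
x(V) = 3 - V - sqrt(11) (x(V) = (3 - sqrt(11)) - V = 3 - V - sqrt(11))
j(o) = -4*sqrt(11) (j(o) = -16 + 4*(3 - 1*(-1) - sqrt(11)) = -16 + 4*(3 + 1 - sqrt(11)) = -16 + 4*(4 - sqrt(11)) = -16 + (16 - 4*sqrt(11)) = -4*sqrt(11))
H(2)*j(7) = ((1/2)*2**2)*(-4*sqrt(11)) = ((1/2)*4)*(-4*sqrt(11)) = 2*(-4*sqrt(11)) = -8*sqrt(11)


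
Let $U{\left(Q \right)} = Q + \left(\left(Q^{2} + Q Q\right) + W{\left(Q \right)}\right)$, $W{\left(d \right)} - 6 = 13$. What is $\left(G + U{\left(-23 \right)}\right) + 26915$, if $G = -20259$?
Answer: $7710$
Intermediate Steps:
$W{\left(d \right)} = 19$ ($W{\left(d \right)} = 6 + 13 = 19$)
$U{\left(Q \right)} = 19 + Q + 2 Q^{2}$ ($U{\left(Q \right)} = Q + \left(\left(Q^{2} + Q Q\right) + 19\right) = Q + \left(\left(Q^{2} + Q^{2}\right) + 19\right) = Q + \left(2 Q^{2} + 19\right) = Q + \left(19 + 2 Q^{2}\right) = 19 + Q + 2 Q^{2}$)
$\left(G + U{\left(-23 \right)}\right) + 26915 = \left(-20259 + \left(19 - 23 + 2 \left(-23\right)^{2}\right)\right) + 26915 = \left(-20259 + \left(19 - 23 + 2 \cdot 529\right)\right) + 26915 = \left(-20259 + \left(19 - 23 + 1058\right)\right) + 26915 = \left(-20259 + 1054\right) + 26915 = -19205 + 26915 = 7710$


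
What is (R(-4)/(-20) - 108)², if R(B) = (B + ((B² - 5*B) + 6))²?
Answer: 811801/25 ≈ 32472.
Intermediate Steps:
R(B) = (6 + B² - 4*B)² (R(B) = (B + (6 + B² - 5*B))² = (6 + B² - 4*B)²)
(R(-4)/(-20) - 108)² = ((6 + (-4)² - 4*(-4))²/(-20) - 108)² = ((6 + 16 + 16)²*(-1/20) - 108)² = (38²*(-1/20) - 108)² = (1444*(-1/20) - 108)² = (-361/5 - 108)² = (-901/5)² = 811801/25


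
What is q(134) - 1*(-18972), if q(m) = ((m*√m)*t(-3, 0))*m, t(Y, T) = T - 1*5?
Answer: 18972 - 89780*√134 ≈ -1.0203e+6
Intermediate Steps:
t(Y, T) = -5 + T (t(Y, T) = T - 5 = -5 + T)
q(m) = -5*m^(5/2) (q(m) = ((m*√m)*(-5 + 0))*m = (m^(3/2)*(-5))*m = (-5*m^(3/2))*m = -5*m^(5/2))
q(134) - 1*(-18972) = -89780*√134 - 1*(-18972) = -89780*√134 + 18972 = 18972 - 89780*√134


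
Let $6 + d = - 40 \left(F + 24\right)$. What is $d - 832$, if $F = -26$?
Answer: $-758$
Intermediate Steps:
$d = 74$ ($d = -6 - 40 \left(-26 + 24\right) = -6 - -80 = -6 + 80 = 74$)
$d - 832 = 74 - 832 = -758$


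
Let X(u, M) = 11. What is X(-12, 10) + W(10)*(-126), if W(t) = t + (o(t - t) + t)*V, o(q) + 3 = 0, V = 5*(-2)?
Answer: 7571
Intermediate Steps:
V = -10
o(q) = -3 (o(q) = -3 + 0 = -3)
W(t) = 30 - 9*t (W(t) = t + (-3 + t)*(-10) = t + (30 - 10*t) = 30 - 9*t)
X(-12, 10) + W(10)*(-126) = 11 + (30 - 9*10)*(-126) = 11 + (30 - 90)*(-126) = 11 - 60*(-126) = 11 + 7560 = 7571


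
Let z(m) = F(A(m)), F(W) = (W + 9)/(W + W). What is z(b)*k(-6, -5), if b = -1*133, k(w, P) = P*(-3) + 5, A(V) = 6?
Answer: 25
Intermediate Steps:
F(W) = (9 + W)/(2*W) (F(W) = (9 + W)/((2*W)) = (9 + W)*(1/(2*W)) = (9 + W)/(2*W))
k(w, P) = 5 - 3*P (k(w, P) = -3*P + 5 = 5 - 3*P)
b = -133
z(m) = 5/4 (z(m) = (1/2)*(9 + 6)/6 = (1/2)*(1/6)*15 = 5/4)
z(b)*k(-6, -5) = 5*(5 - 3*(-5))/4 = 5*(5 + 15)/4 = (5/4)*20 = 25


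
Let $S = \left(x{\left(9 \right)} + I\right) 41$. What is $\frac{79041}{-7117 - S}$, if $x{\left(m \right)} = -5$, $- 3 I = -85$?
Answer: $- \frac{237123}{24221} \approx -9.79$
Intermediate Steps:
$I = \frac{85}{3}$ ($I = \left(- \frac{1}{3}\right) \left(-85\right) = \frac{85}{3} \approx 28.333$)
$S = \frac{2870}{3}$ ($S = \left(-5 + \frac{85}{3}\right) 41 = \frac{70}{3} \cdot 41 = \frac{2870}{3} \approx 956.67$)
$\frac{79041}{-7117 - S} = \frac{79041}{-7117 - \frac{2870}{3}} = \frac{79041}{- \frac{24221}{3}} = 79041 \left(- \frac{3}{24221}\right) = - \frac{237123}{24221}$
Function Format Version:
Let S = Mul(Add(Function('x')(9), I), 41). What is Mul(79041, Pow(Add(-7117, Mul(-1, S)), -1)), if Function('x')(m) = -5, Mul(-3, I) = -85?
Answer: Rational(-237123, 24221) ≈ -9.7900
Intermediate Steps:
I = Rational(85, 3) (I = Mul(Rational(-1, 3), -85) = Rational(85, 3) ≈ 28.333)
S = Rational(2870, 3) (S = Mul(Add(-5, Rational(85, 3)), 41) = Mul(Rational(70, 3), 41) = Rational(2870, 3) ≈ 956.67)
Mul(79041, Pow(Add(-7117, Mul(-1, S)), -1)) = Mul(79041, Pow(Add(-7117, Mul(-1, Rational(2870, 3))), -1)) = Mul(79041, Pow(Add(-7117, Rational(-2870, 3)), -1)) = Mul(79041, Pow(Rational(-24221, 3), -1)) = Mul(79041, Rational(-3, 24221)) = Rational(-237123, 24221)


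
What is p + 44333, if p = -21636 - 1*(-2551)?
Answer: 25248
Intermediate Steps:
p = -19085 (p = -21636 + 2551 = -19085)
p + 44333 = -19085 + 44333 = 25248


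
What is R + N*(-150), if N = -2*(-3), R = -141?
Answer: -1041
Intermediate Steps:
N = 6
R + N*(-150) = -141 + 6*(-150) = -141 - 900 = -1041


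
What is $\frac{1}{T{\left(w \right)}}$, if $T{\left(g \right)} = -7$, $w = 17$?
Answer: $- \frac{1}{7} \approx -0.14286$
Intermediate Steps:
$\frac{1}{T{\left(w \right)}} = \frac{1}{-7} = - \frac{1}{7}$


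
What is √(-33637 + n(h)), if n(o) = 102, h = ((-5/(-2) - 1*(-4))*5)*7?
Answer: I*√33535 ≈ 183.13*I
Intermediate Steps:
h = 455/2 (h = ((-5*(-½) + 4)*5)*7 = ((5/2 + 4)*5)*7 = ((13/2)*5)*7 = (65/2)*7 = 455/2 ≈ 227.50)
√(-33637 + n(h)) = √(-33637 + 102) = √(-33535) = I*√33535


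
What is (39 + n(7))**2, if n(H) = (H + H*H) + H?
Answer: 10404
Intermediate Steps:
n(H) = H**2 + 2*H (n(H) = (H + H**2) + H = H**2 + 2*H)
(39 + n(7))**2 = (39 + 7*(2 + 7))**2 = (39 + 7*9)**2 = (39 + 63)**2 = 102**2 = 10404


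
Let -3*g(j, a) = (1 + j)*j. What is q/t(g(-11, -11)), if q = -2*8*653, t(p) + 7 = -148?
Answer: 10448/155 ≈ 67.406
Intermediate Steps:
g(j, a) = -j*(1 + j)/3 (g(j, a) = -(1 + j)*j/3 = -j*(1 + j)/3)
t(p) = -155 (t(p) = -7 - 148 = -155)
q = -10448 (q = -16*653 = -10448)
q/t(g(-11, -11)) = -10448/(-155) = -10448*(-1/155) = 10448/155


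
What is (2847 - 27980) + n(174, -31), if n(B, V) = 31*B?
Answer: -19739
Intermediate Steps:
(2847 - 27980) + n(174, -31) = (2847 - 27980) + 31*174 = -25133 + 5394 = -19739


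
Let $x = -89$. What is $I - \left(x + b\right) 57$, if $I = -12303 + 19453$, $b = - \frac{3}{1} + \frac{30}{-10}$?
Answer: $12565$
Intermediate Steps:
$b = -6$ ($b = \left(-3\right) 1 + 30 \left(- \frac{1}{10}\right) = -3 - 3 = -6$)
$I = 7150$
$I - \left(x + b\right) 57 = 7150 - \left(-89 - 6\right) 57 = 7150 - \left(-95\right) 57 = 7150 - -5415 = 7150 + 5415 = 12565$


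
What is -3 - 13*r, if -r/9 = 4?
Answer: 465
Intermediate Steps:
r = -36 (r = -9*4 = -36)
-3 - 13*r = -3 - 13*(-36) = -3 + 468 = 465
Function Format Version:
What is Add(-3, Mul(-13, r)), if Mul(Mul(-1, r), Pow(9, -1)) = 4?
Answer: 465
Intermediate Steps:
r = -36 (r = Mul(-9, 4) = -36)
Add(-3, Mul(-13, r)) = Add(-3, Mul(-13, -36)) = Add(-3, 468) = 465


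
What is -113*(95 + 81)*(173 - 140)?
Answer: -656304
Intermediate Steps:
-113*(95 + 81)*(173 - 140) = -19888*33 = -113*5808 = -656304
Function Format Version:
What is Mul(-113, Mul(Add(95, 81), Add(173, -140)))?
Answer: -656304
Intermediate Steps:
Mul(-113, Mul(Add(95, 81), Add(173, -140))) = Mul(-113, Mul(176, 33)) = Mul(-113, 5808) = -656304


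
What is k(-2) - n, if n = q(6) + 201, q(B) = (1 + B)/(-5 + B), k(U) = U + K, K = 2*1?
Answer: -208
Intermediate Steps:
K = 2
k(U) = 2 + U (k(U) = U + 2 = 2 + U)
q(B) = (1 + B)/(-5 + B)
n = 208 (n = (1 + 6)/(-5 + 6) + 201 = 7/1 + 201 = 1*7 + 201 = 7 + 201 = 208)
k(-2) - n = (2 - 2) - 1*208 = 0 - 208 = -208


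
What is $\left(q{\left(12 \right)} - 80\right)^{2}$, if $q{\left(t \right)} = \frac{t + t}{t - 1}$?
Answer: $\frac{732736}{121} \approx 6055.7$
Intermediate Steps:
$q{\left(t \right)} = \frac{2 t}{-1 + t}$
$\left(q{\left(12 \right)} - 80\right)^{2} = \left(2 \cdot 12 \frac{1}{-1 + 12} - 80\right)^{2} = \left(2 \cdot 12 \cdot \frac{1}{11} - 80\right)^{2} = \left(\frac{24}{11} - 80\right)^{2} = \left(- \frac{856}{11}\right)^{2} = \frac{732736}{121}$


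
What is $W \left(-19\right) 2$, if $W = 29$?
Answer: $-1102$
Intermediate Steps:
$W \left(-19\right) 2 = 29 \left(-19\right) 2 = \left(-551\right) 2 = -1102$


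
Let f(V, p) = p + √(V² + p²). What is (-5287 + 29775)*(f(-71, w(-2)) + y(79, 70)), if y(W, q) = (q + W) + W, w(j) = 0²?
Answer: 7321912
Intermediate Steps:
w(j) = 0
y(W, q) = q + 2*W (y(W, q) = (W + q) + W = q + 2*W)
(-5287 + 29775)*(f(-71, w(-2)) + y(79, 70)) = (-5287 + 29775)*((0 + √((-71)² + 0²)) + (70 + 2*79)) = 24488*((0 + √(5041 + 0)) + (70 + 158)) = 24488*((0 + √5041) + 228) = 24488*((0 + 71) + 228) = 24488*(71 + 228) = 24488*299 = 7321912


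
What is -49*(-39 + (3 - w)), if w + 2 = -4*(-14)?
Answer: 4410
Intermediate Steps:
w = 54 (w = -2 - 4*(-14) = -2 + 56 = 54)
-49*(-39 + (3 - w)) = -49*(-39 + (3 - 1*54)) = -49*(-39 + (3 - 54)) = -49*(-39 - 51) = -49*(-90) = 4410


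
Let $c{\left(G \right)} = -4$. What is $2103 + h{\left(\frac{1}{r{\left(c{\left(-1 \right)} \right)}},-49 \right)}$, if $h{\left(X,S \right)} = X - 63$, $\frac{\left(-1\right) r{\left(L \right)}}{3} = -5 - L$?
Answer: $\frac{6121}{3} \approx 2040.3$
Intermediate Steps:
$r{\left(L \right)} = 15 + 3 L$ ($r{\left(L \right)} = - 3 \left(-5 - L\right) = 15 + 3 L$)
$h{\left(X,S \right)} = -63 + X$
$2103 + h{\left(\frac{1}{r{\left(c{\left(-1 \right)} \right)}},-49 \right)} = 2103 - \left(63 - \frac{1}{15 + 3 \left(-4\right)}\right) = 2103 - \left(63 - \frac{1}{15 - 12}\right) = 2103 - \left(63 - \frac{1}{3}\right) = 2103 + \left(-63 + \frac{1}{3}\right) = 2103 - \frac{188}{3} = \frac{6121}{3}$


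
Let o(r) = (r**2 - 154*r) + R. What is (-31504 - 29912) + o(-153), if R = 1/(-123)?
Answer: -1776736/123 ≈ -14445.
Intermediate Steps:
R = -1/123 ≈ -0.0081301
o(r) = -1/123 + r**2 - 154*r (o(r) = (r**2 - 154*r) - 1/123 = -1/123 + r**2 - 154*r)
(-31504 - 29912) + o(-153) = (-31504 - 29912) + (-1/123 + (-153)**2 - 154*(-153)) = -61416 + (-1/123 + 23409 + 23562) = -61416 + 5777432/123 = -1776736/123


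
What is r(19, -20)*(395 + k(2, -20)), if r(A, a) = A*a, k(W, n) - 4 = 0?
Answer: -151620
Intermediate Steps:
k(W, n) = 4 (k(W, n) = 4 + 0 = 4)
r(19, -20)*(395 + k(2, -20)) = (19*(-20))*(395 + 4) = -380*399 = -151620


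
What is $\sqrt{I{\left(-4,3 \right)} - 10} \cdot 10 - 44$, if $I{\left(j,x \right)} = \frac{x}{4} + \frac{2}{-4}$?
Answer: $-44 + 5 i \sqrt{39} \approx -44.0 + 31.225 i$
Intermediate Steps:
$I{\left(j,x \right)} = - \frac{1}{2} + \frac{x}{4}$ ($I{\left(j,x \right)} = x \frac{1}{4} + 2 \left(- \frac{1}{4}\right) = \frac{x}{4} - \frac{1}{2} = - \frac{1}{2} + \frac{x}{4}$)
$\sqrt{I{\left(-4,3 \right)} - 10} \cdot 10 - 44 = \sqrt{\left(- \frac{1}{2} + \frac{1}{4} \cdot 3\right) - 10} \cdot 10 - 44 = \sqrt{\left(- \frac{1}{2} + \frac{3}{4}\right) - 10} \cdot 10 - 44 = \sqrt{\frac{1}{4} - 10} \cdot 10 - 44 = \sqrt{- \frac{39}{4}} \cdot 10 - 44 = \frac{i \sqrt{39}}{2} \cdot 10 - 44 = 5 i \sqrt{39} - 44 = -44 + 5 i \sqrt{39}$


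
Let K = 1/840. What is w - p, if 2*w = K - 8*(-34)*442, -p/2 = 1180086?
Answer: 4066077121/1680 ≈ 2.4203e+6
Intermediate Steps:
K = 1/840 ≈ 0.0011905
p = -2360172 (p = -2*1180086 = -2360172)
w = 100988161/1680 (w = (1/840 - 8*(-34)*442)/2 = (1/840 + 272*442)/2 = (1/840 + 120224)/2 = (½)*(100988161/840) = 100988161/1680 ≈ 60112.)
w - p = 100988161/1680 - 1*(-2360172) = 100988161/1680 + 2360172 = 4066077121/1680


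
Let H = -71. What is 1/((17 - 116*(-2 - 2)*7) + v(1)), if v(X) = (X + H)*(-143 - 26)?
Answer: 1/15095 ≈ 6.6247e-5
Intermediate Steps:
v(X) = 11999 - 169*X (v(X) = (X - 71)*(-143 - 26) = (-71 + X)*(-169) = 11999 - 169*X)
1/((17 - 116*(-2 - 2)*7) + v(1)) = 1/((17 - 116*(-2 - 2)*7) + (11999 - 169*1)) = 1/((17 - (-464)*7) + (11999 - 169)) = 1/((17 - 116*(-28)) + 11830) = 1/((17 + 3248) + 11830) = 1/(3265 + 11830) = 1/15095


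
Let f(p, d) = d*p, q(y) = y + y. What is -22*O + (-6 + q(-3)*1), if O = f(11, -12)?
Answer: 2892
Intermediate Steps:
q(y) = 2*y
O = -132 (O = -12*11 = -132)
-22*O + (-6 + q(-3)*1) = -22*(-132) + (-6 + (2*(-3))*1) = 2904 + (-6 - 6*1) = 2904 + (-6 - 6) = 2904 - 12 = 2892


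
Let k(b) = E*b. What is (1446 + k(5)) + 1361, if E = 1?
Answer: 2812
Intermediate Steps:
k(b) = b (k(b) = 1*b = b)
(1446 + k(5)) + 1361 = (1446 + 5) + 1361 = 1451 + 1361 = 2812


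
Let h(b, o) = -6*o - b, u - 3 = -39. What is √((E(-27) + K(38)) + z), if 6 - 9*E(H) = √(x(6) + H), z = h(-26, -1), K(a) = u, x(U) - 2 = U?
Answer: √(-30 - I*√19)/3 ≈ 0.13229 - 1.8305*I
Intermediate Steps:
u = -36 (u = 3 - 39 = -36)
x(U) = 2 + U
K(a) = -36
h(b, o) = -b - 6*o
z = 32 (z = -1*(-26) - 6*(-1) = 26 + 6 = 32)
E(H) = ⅔ - √(8 + H)/9 (E(H) = ⅔ - √((2 + 6) + H)/9 = ⅔ - √(8 + H)/9)
√((E(-27) + K(38)) + z) = √(((⅔ - √(8 - 27)/9) - 36) + 32) = √(((⅔ - I*√19/9) - 36) + 32) = √((-106/3 - I*√19/9) + 32) = √(-10/3 - I*√19/9)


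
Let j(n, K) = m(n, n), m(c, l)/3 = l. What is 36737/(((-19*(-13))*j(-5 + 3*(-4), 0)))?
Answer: -2161/741 ≈ -2.9163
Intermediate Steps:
m(c, l) = 3*l
j(n, K) = 3*n
36737/(((-19*(-13))*j(-5 + 3*(-4), 0))) = 36737/(((-19*(-13))*(3*(-5 + 3*(-4))))) = 36737/((247*(3*(-5 - 12)))) = 36737/((247*(3*(-17)))) = 36737/((247*(-51))) = 36737/(-12597) = 36737*(-1/12597) = -2161/741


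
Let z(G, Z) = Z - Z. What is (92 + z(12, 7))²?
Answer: 8464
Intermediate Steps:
z(G, Z) = 0
(92 + z(12, 7))² = (92 + 0)² = 92² = 8464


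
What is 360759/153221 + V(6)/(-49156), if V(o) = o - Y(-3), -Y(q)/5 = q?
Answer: 17734848393/7531731476 ≈ 2.3547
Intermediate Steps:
Y(q) = -5*q
V(o) = -15 + o (V(o) = o - (-5)*(-3) = o - 1*15 = o - 15 = -15 + o)
360759/153221 + V(6)/(-49156) = 360759/153221 + (-15 + 6)/(-49156) = 360759*(1/153221) - 9*(-1/49156) = 360759/153221 + 9/49156 = 17734848393/7531731476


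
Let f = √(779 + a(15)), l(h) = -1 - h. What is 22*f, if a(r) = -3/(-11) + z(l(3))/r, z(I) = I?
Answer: 4*√5302110/15 ≈ 614.04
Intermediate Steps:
a(r) = 3/11 - 4/r (a(r) = -3/(-11) + (-1 - 1*3)/r = -3*(-1/11) + (-1 - 3)/r = 3/11 - 4/r)
f = 2*√5302110/165 (f = √(779 + (3/11 - 4/15)) = √(779 + 1/165) = √(128536/165) = 2*√5302110/165 ≈ 27.911)
22*f = 22*(2*√5302110/165) = 4*√5302110/15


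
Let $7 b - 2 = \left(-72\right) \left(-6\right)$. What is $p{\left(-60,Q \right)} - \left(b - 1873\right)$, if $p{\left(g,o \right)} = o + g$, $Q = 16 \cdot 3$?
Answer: $1799$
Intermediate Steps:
$Q = 48$
$p{\left(g,o \right)} = g + o$
$b = 62$ ($b = \frac{2}{7} + \frac{\left(-72\right) \left(-6\right)}{7} = \frac{2}{7} + \frac{1}{7} \cdot 432 = \frac{2}{7} + \frac{432}{7} = 62$)
$p{\left(-60,Q \right)} - \left(b - 1873\right) = \left(-60 + 48\right) - \left(62 - 1873\right) = -12 - \left(62 - 1873\right) = -12 - -1811 = -12 + 1811 = 1799$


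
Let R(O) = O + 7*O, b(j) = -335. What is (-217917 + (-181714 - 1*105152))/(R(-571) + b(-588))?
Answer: 504783/4903 ≈ 102.95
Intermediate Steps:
R(O) = 8*O
(-217917 + (-181714 - 1*105152))/(R(-571) + b(-588)) = (-217917 + (-181714 - 1*105152))/(8*(-571) - 335) = (-217917 + (-181714 - 105152))/(-4568 - 335) = (-217917 - 286866)/(-4903) = -504783*(-1/4903) = 504783/4903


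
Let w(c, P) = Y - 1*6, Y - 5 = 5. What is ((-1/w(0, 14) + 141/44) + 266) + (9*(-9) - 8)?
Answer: 3959/22 ≈ 179.95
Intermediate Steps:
Y = 10 (Y = 5 + 5 = 10)
w(c, P) = 4 (w(c, P) = 10 - 1*6 = 10 - 6 = 4)
((-1/w(0, 14) + 141/44) + 266) + (9*(-9) - 8) = ((-1/4 + 141/44) + 266) + (9*(-9) - 8) = ((-1*1/4 + 141*(1/44)) + 266) + (-81 - 8) = ((-1/4 + 141/44) + 266) - 89 = (65/22 + 266) - 89 = 5917/22 - 89 = 3959/22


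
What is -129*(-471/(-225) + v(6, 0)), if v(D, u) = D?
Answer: -26101/25 ≈ -1044.0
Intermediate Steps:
-129*(-471/(-225) + v(6, 0)) = -129*(-471/(-225) + 6) = -129*(-471*(-1/225) + 6) = -129*(157/75 + 6) = -129*607/75 = -26101/25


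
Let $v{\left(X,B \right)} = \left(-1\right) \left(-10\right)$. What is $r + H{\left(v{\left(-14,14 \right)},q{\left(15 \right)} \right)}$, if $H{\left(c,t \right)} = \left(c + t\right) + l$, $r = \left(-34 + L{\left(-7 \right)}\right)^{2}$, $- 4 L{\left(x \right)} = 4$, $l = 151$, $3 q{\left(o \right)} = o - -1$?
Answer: $\frac{4174}{3} \approx 1391.3$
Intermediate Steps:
$v{\left(X,B \right)} = 10$
$q{\left(o \right)} = \frac{1}{3} + \frac{o}{3}$ ($q{\left(o \right)} = \frac{o - -1}{3} = \frac{o + 1}{3} = \frac{1 + o}{3} = \frac{1}{3} + \frac{o}{3}$)
$L{\left(x \right)} = -1$ ($L{\left(x \right)} = \left(- \frac{1}{4}\right) 4 = -1$)
$r = 1225$ ($r = \left(-34 - 1\right)^{2} = \left(-35\right)^{2} = 1225$)
$H{\left(c,t \right)} = 151 + c + t$ ($H{\left(c,t \right)} = \left(c + t\right) + 151 = 151 + c + t$)
$r + H{\left(v{\left(-14,14 \right)},q{\left(15 \right)} \right)} = 1225 + \left(151 + 10 + \left(\frac{1}{3} + \frac{1}{3} \cdot 15\right)\right) = 1225 + \left(151 + 10 + \left(\frac{1}{3} + 5\right)\right) = 1225 + \left(151 + 10 + \frac{16}{3}\right) = 1225 + \frac{499}{3} = \frac{4174}{3}$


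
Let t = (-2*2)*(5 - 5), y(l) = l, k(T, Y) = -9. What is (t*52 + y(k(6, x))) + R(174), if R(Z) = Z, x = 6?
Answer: 165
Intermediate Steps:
t = 0 (t = -4*0 = 0)
(t*52 + y(k(6, x))) + R(174) = (0*52 - 9) + 174 = (0 - 9) + 174 = -9 + 174 = 165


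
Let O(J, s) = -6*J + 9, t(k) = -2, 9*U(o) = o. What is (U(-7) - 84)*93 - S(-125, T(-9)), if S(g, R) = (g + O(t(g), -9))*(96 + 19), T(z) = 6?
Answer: 12227/3 ≈ 4075.7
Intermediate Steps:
U(o) = o/9
O(J, s) = 9 - 6*J
S(g, R) = 2415 + 115*g (S(g, R) = (g + (9 - 6*(-2)))*(96 + 19) = (g + (9 + 12))*115 = (g + 21)*115 = (21 + g)*115 = 2415 + 115*g)
(U(-7) - 84)*93 - S(-125, T(-9)) = ((⅑)*(-7) - 84)*93 - (2415 + 115*(-125)) = (-7/9 - 84)*93 - (2415 - 14375) = -763/9*93 - 1*(-11960) = -23653/3 + 11960 = 12227/3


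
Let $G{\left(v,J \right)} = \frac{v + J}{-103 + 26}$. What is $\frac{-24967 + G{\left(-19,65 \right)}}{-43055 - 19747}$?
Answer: $\frac{640835}{1611918} \approx 0.39756$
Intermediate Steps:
$G{\left(v,J \right)} = - \frac{J}{77} - \frac{v}{77}$ ($G{\left(v,J \right)} = \frac{J + v}{-77} = \left(J + v\right) \left(- \frac{1}{77}\right) = - \frac{J}{77} - \frac{v}{77}$)
$\frac{-24967 + G{\left(-19,65 \right)}}{-43055 - 19747} = \frac{-24967 - \frac{46}{77}}{-43055 - 19747} = \frac{-24967 + \left(- \frac{65}{77} + \frac{19}{77}\right)}{-62802} = \left(-24967 - \frac{46}{77}\right) \left(- \frac{1}{62802}\right) = \left(- \frac{1922505}{77}\right) \left(- \frac{1}{62802}\right) = \frac{640835}{1611918}$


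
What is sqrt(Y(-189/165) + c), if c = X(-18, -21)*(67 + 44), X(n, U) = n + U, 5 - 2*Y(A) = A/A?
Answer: I*sqrt(4327) ≈ 65.78*I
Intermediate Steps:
Y(A) = 2 (Y(A) = 5/2 - A/(2*A) = 5/2 - 1/2*1 = 5/2 - 1/2 = 2)
X(n, U) = U + n
c = -4329 (c = (-21 - 18)*(67 + 44) = -39*111 = -4329)
sqrt(Y(-189/165) + c) = sqrt(2 - 4329) = sqrt(-4327) = I*sqrt(4327)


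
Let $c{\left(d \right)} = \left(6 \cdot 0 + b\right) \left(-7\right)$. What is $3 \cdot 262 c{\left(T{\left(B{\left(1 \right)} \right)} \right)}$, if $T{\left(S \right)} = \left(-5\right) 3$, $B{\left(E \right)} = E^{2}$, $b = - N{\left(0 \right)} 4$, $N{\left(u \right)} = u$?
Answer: $0$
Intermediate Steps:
$b = 0$ ($b = \left(-1\right) 0 \cdot 4 = 0 \cdot 4 = 0$)
$T{\left(S \right)} = -15$
$c{\left(d \right)} = 0$ ($c{\left(d \right)} = \left(6 \cdot 0 + 0\right) \left(-7\right) = \left(0 + 0\right) \left(-7\right) = 0 \left(-7\right) = 0$)
$3 \cdot 262 c{\left(T{\left(B{\left(1 \right)} \right)} \right)} = 3 \cdot 262 \cdot 0 = 786 \cdot 0 = 0$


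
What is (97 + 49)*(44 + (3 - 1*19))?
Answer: 4088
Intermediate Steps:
(97 + 49)*(44 + (3 - 1*19)) = 146*(44 + (3 - 19)) = 146*(44 - 16) = 146*28 = 4088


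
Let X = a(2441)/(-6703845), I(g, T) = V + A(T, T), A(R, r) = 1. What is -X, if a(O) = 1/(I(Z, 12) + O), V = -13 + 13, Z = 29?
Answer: 1/16370789490 ≈ 6.1084e-11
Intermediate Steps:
V = 0
I(g, T) = 1 (I(g, T) = 0 + 1 = 1)
a(O) = 1/(1 + O)
X = -1/16370789490 (X = 1/((1 + 2441)*(-6703845)) = -1/6703845/2442 = (1/2442)*(-1/6703845) = -1/16370789490 ≈ -6.1084e-11)
-X = -1*(-1/16370789490) = 1/16370789490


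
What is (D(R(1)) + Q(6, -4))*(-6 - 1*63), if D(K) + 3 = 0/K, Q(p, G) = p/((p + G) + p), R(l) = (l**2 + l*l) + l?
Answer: 621/4 ≈ 155.25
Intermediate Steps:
R(l) = l + 2*l**2 (R(l) = (l**2 + l**2) + l = 2*l**2 + l = l + 2*l**2)
Q(p, G) = p/(G + 2*p) (Q(p, G) = p/((G + p) + p) = p/(G + 2*p))
D(K) = -3 (D(K) = -3 + 0/K = -3 + 0 = -3)
(D(R(1)) + Q(6, -4))*(-6 - 1*63) = (-3 + 6/(-4 + 2*6))*(-6 - 1*63) = (-3 + 6/(-4 + 12))*(-6 - 63) = (-3 + 6/8)*(-69) = (-3 + 6*(1/8))*(-69) = (-3 + 3/4)*(-69) = -9/4*(-69) = 621/4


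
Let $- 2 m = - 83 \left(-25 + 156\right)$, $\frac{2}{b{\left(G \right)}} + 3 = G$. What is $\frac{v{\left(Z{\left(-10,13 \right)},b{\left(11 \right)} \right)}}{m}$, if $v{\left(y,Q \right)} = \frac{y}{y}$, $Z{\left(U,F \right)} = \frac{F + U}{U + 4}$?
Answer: $\frac{2}{10873} \approx 0.00018394$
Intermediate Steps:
$Z{\left(U,F \right)} = \frac{F + U}{4 + U}$
$b{\left(G \right)} = \frac{2}{-3 + G}$
$v{\left(y,Q \right)} = 1$
$m = \frac{10873}{2}$ ($m = - \frac{\left(-83\right) \left(-25 + 156\right)}{2} = - \frac{\left(-83\right) 131}{2} = \left(- \frac{1}{2}\right) \left(-10873\right) = \frac{10873}{2} \approx 5436.5$)
$\frac{v{\left(Z{\left(-10,13 \right)},b{\left(11 \right)} \right)}}{m} = 1 \frac{1}{\frac{10873}{2}} = 1 \cdot \frac{2}{10873} = \frac{2}{10873}$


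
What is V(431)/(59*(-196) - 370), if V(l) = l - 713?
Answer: 47/1989 ≈ 0.023630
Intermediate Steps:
V(l) = -713 + l
V(431)/(59*(-196) - 370) = (-713 + 431)/(59*(-196) - 370) = -282/(-11564 - 370) = -282/(-11934) = -282*(-1/11934) = 47/1989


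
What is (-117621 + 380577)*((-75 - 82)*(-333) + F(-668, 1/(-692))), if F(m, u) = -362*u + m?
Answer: 2347970806362/173 ≈ 1.3572e+10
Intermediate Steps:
F(m, u) = m - 362*u
(-117621 + 380577)*((-75 - 82)*(-333) + F(-668, 1/(-692))) = (-117621 + 380577)*((-75 - 82)*(-333) + (-668 - 362/(-692))) = 262956*(-157*(-333) + (-668 - 362*(-1/692))) = 262956*(52281 + (-668 + 181/346)) = 262956*(52281 - 230947/346) = 262956*(17858279/346) = 2347970806362/173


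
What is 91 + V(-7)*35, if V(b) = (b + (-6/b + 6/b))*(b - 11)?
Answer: 4501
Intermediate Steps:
V(b) = b*(-11 + b) (V(b) = (b + 0)*(-11 + b) = b*(-11 + b))
91 + V(-7)*35 = 91 - 7*(-11 - 7)*35 = 91 - 7*(-18)*35 = 91 + 126*35 = 91 + 4410 = 4501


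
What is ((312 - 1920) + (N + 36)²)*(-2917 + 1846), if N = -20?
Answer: 1447992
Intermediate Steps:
((312 - 1920) + (N + 36)²)*(-2917 + 1846) = ((312 - 1920) + (-20 + 36)²)*(-2917 + 1846) = (-1608 + 16²)*(-1071) = (-1608 + 256)*(-1071) = -1352*(-1071) = 1447992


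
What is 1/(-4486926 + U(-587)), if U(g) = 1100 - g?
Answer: -1/4485239 ≈ -2.2295e-7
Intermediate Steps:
1/(-4486926 + U(-587)) = 1/(-4486926 + (1100 - 1*(-587))) = 1/(-4486926 + (1100 + 587)) = 1/(-4486926 + 1687) = 1/(-4485239) = -1/4485239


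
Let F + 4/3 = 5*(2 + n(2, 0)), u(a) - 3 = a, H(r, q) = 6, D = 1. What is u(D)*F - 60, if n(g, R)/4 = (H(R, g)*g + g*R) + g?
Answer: 3284/3 ≈ 1094.7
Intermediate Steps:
n(g, R) = 28*g + 4*R*g (n(g, R) = 4*((6*g + g*R) + g) = 4*((6*g + R*g) + g) = 4*(7*g + R*g) = 28*g + 4*R*g)
u(a) = 3 + a
F = 866/3 (F = -4/3 + 5*(2 + 4*2*(7 + 0)) = -4/3 + 5*(2 + 4*2*7) = -4/3 + 5*(2 + 56) = -4/3 + 5*58 = -4/3 + 290 = 866/3 ≈ 288.67)
u(D)*F - 60 = (3 + 1)*(866/3) - 60 = 4*(866/3) - 60 = 3464/3 - 60 = 3284/3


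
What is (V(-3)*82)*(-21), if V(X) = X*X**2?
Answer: 46494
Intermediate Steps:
V(X) = X**3
(V(-3)*82)*(-21) = ((-3)**3*82)*(-21) = -27*82*(-21) = -2214*(-21) = 46494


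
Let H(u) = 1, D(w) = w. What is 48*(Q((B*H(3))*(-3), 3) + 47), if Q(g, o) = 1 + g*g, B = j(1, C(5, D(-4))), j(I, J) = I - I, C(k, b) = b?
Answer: 2304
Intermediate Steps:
j(I, J) = 0
B = 0
Q(g, o) = 1 + g²
48*(Q((B*H(3))*(-3), 3) + 47) = 48*((1 + ((0*1)*(-3))²) + 47) = 48*((1 + (0*(-3))²) + 47) = 48*((1 + 0²) + 47) = 48*((1 + 0) + 47) = 48*(1 + 47) = 48*48 = 2304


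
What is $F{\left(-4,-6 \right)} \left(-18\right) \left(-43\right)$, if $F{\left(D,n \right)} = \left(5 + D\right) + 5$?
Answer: $4644$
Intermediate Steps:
$F{\left(D,n \right)} = 10 + D$
$F{\left(-4,-6 \right)} \left(-18\right) \left(-43\right) = \left(10 - 4\right) \left(-18\right) \left(-43\right) = 6 \left(-18\right) \left(-43\right) = \left(-108\right) \left(-43\right) = 4644$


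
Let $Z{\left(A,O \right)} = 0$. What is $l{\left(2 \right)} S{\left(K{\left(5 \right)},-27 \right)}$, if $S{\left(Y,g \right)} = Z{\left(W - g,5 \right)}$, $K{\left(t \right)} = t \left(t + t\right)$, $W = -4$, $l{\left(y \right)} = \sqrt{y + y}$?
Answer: $0$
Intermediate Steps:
$l{\left(y \right)} = \sqrt{2} \sqrt{y}$ ($l{\left(y \right)} = \sqrt{2 y} = \sqrt{2} \sqrt{y}$)
$K{\left(t \right)} = 2 t^{2}$ ($K{\left(t \right)} = t 2 t = 2 t^{2}$)
$S{\left(Y,g \right)} = 0$
$l{\left(2 \right)} S{\left(K{\left(5 \right)},-27 \right)} = \sqrt{2} \sqrt{2} \cdot 0 = 2 \cdot 0 = 0$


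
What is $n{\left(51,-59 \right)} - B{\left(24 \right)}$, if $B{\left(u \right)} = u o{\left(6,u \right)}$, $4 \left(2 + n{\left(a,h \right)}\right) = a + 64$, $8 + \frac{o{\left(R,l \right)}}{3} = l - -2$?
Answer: $- \frac{5077}{4} \approx -1269.3$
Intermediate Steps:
$o{\left(R,l \right)} = -18 + 3 l$ ($o{\left(R,l \right)} = -24 + 3 \left(l - -2\right) = -24 + 3 \left(l + 2\right) = -24 + 3 \left(2 + l\right) = -24 + \left(6 + 3 l\right) = -18 + 3 l$)
$n{\left(a,h \right)} = 14 + \frac{a}{4}$ ($n{\left(a,h \right)} = -2 + \frac{a + 64}{4} = -2 + \frac{64 + a}{4} = -2 + \left(16 + \frac{a}{4}\right) = 14 + \frac{a}{4}$)
$B{\left(u \right)} = u \left(-18 + 3 u\right)$
$n{\left(51,-59 \right)} - B{\left(24 \right)} = \left(14 + \frac{1}{4} \cdot 51\right) - 3 \cdot 24 \left(-6 + 24\right) = \left(14 + \frac{51}{4}\right) - 3 \cdot 24 \cdot 18 = \frac{107}{4} - 1296 = - \frac{5077}{4}$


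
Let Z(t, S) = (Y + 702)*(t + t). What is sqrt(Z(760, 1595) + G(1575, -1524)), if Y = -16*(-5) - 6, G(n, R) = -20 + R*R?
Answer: 2*sqrt(875519) ≈ 1871.4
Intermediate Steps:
G(n, R) = -20 + R**2
Y = 74 (Y = 80 - 6 = 74)
Z(t, S) = 1552*t (Z(t, S) = (74 + 702)*(t + t) = 776*(2*t) = 1552*t)
sqrt(Z(760, 1595) + G(1575, -1524)) = sqrt(1552*760 + (-20 + (-1524)**2)) = sqrt(1179520 + (-20 + 2322576)) = sqrt(1179520 + 2322556) = sqrt(3502076) = 2*sqrt(875519)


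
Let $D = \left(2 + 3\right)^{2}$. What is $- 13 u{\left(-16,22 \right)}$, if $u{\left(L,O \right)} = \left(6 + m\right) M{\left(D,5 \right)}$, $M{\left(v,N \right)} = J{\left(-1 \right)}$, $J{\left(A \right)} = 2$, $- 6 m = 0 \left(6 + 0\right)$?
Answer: $-156$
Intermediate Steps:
$D = 25$ ($D = 5^{2} = 25$)
$m = 0$ ($m = - \frac{0 \left(6 + 0\right)}{6} = - \frac{0 \cdot 6}{6} = \left(- \frac{1}{6}\right) 0 = 0$)
$M{\left(v,N \right)} = 2$
$u{\left(L,O \right)} = 12$ ($u{\left(L,O \right)} = \left(6 + 0\right) 2 = 6 \cdot 2 = 12$)
$- 13 u{\left(-16,22 \right)} = \left(-13\right) 12 = -156$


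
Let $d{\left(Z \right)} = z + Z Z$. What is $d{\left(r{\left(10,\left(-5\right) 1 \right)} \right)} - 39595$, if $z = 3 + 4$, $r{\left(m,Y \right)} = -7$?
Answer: $-39539$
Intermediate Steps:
$z = 7$
$d{\left(Z \right)} = 7 + Z^{2}$ ($d{\left(Z \right)} = 7 + Z Z = 7 + Z^{2}$)
$d{\left(r{\left(10,\left(-5\right) 1 \right)} \right)} - 39595 = \left(7 + \left(-7\right)^{2}\right) - 39595 = \left(7 + 49\right) - 39595 = 56 - 39595 = -39539$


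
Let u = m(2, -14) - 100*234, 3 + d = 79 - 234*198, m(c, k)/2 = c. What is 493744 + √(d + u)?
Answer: 493744 + 2*I*√17413 ≈ 4.9374e+5 + 263.92*I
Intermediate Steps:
m(c, k) = 2*c
d = -46256 (d = -3 + (79 - 234*198) = -3 + (79 - 46332) = -3 - 46253 = -46256)
u = -23396 (u = 2*2 - 100*234 = 4 - 23400 = -23396)
493744 + √(d + u) = 493744 + √(-46256 - 23396) = 493744 + √(-69652) = 493744 + 2*I*√17413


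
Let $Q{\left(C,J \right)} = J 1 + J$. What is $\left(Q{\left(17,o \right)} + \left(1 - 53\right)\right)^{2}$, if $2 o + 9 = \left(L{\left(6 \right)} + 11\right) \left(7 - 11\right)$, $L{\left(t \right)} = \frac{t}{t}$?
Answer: $11881$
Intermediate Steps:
$L{\left(t \right)} = 1$
$o = - \frac{57}{2}$ ($o = - \frac{9}{2} + \frac{\left(1 + 11\right) \left(7 - 11\right)}{2} = - \frac{9}{2} + \frac{12 \left(-4\right)}{2} = - \frac{9}{2} + \frac{1}{2} \left(-48\right) = - \frac{9}{2} - 24 = - \frac{57}{2} \approx -28.5$)
$Q{\left(C,J \right)} = 2 J$ ($Q{\left(C,J \right)} = J + J = 2 J$)
$\left(Q{\left(17,o \right)} + \left(1 - 53\right)\right)^{2} = \left(2 \left(- \frac{57}{2}\right) + \left(1 - 53\right)\right)^{2} = \left(-57 + \left(1 - 53\right)\right)^{2} = \left(-57 - 52\right)^{2} = \left(-109\right)^{2} = 11881$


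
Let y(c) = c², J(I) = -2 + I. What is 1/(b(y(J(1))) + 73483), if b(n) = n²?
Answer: 1/73484 ≈ 1.3608e-5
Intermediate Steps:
1/(b(y(J(1))) + 73483) = 1/(((-2 + 1)²)² + 73483) = 1/(((-1)²)² + 73483) = 1/(1² + 73483) = 1/(1 + 73483) = 1/73484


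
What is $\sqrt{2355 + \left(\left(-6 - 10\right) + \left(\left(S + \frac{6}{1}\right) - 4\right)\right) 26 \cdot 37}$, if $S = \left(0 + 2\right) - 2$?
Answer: $i \sqrt{11113} \approx 105.42 i$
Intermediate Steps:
$S = 0$ ($S = 2 - 2 = 0$)
$\sqrt{2355 + \left(\left(-6 - 10\right) + \left(\left(S + \frac{6}{1}\right) - 4\right)\right) 26 \cdot 37} = \sqrt{2355 + \left(\left(-6 - 10\right) - \left(4 - \frac{6}{1}\right)\right) 26 \cdot 37} = \sqrt{2355 + \left(-16 + \left(\left(0 + 6 \cdot 1\right) - 4\right)\right) 26 \cdot 37} = \sqrt{2355 + \left(-16 + \left(\left(0 + 6\right) - 4\right)\right) 26 \cdot 37} = \sqrt{2355 + \left(-16 + \left(6 - 4\right)\right) 26 \cdot 37} = \sqrt{2355 + \left(-16 + 2\right) 26 \cdot 37} = \sqrt{2355 + \left(-14\right) 26 \cdot 37} = \sqrt{2355 - 13468} = \sqrt{-11113} = i \sqrt{11113}$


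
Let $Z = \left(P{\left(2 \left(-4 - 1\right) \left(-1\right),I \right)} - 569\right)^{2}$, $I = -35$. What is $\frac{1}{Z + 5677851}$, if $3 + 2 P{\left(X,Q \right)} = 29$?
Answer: $\frac{1}{5986987} \approx 1.6703 \cdot 10^{-7}$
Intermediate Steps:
$P{\left(X,Q \right)} = 13$ ($P{\left(X,Q \right)} = - \frac{3}{2} + \frac{1}{2} \cdot 29 = - \frac{3}{2} + \frac{29}{2} = 13$)
$Z = 309136$ ($Z = \left(13 - 569\right)^{2} = \left(-556\right)^{2} = 309136$)
$\frac{1}{Z + 5677851} = \frac{1}{309136 + 5677851} = \frac{1}{5986987}$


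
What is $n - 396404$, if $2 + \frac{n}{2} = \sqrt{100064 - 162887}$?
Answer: $-396408 + 2 i \sqrt{62823} \approx -3.9641 \cdot 10^{5} + 501.29 i$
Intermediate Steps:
$n = -4 + 2 i \sqrt{62823}$ ($n = -4 + 2 \sqrt{100064 - 162887} = -4 + 2 \sqrt{-62823} = -4 + 2 i \sqrt{62823} \approx -4.0 + 501.29 i$)
$n - 396404 = \left(-4 + 2 i \sqrt{62823}\right) - 396404 = -396408 + 2 i \sqrt{62823}$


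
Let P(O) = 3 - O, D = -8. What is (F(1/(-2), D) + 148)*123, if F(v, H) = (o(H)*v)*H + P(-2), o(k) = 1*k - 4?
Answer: 12915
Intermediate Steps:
o(k) = -4 + k (o(k) = k - 4 = -4 + k)
F(v, H) = 5 + H*v*(-4 + H) (F(v, H) = ((-4 + H)*v)*H + (3 - 1*(-2)) = (v*(-4 + H))*H + (3 + 2) = H*v*(-4 + H) + 5 = 5 + H*v*(-4 + H))
(F(1/(-2), D) + 148)*123 = ((5 - 8*(-4 - 8)/(-2)) + 148)*123 = ((5 - 8*(-½)*(-12)) + 148)*123 = ((5 - 48) + 148)*123 = (-43 + 148)*123 = 105*123 = 12915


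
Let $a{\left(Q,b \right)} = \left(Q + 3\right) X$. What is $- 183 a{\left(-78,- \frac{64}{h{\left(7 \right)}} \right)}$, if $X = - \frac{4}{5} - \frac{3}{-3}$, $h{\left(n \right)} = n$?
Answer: $2745$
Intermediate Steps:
$X = \frac{1}{5}$ ($X = \left(-4\right) \frac{1}{5} - -1 = - \frac{4}{5} + 1 = \frac{1}{5} \approx 0.2$)
$a{\left(Q,b \right)} = \frac{3}{5} + \frac{Q}{5}$ ($a{\left(Q,b \right)} = \left(Q + 3\right) \frac{1}{5} = \left(3 + Q\right) \frac{1}{5} = \frac{3}{5} + \frac{Q}{5}$)
$- 183 a{\left(-78,- \frac{64}{h{\left(7 \right)}} \right)} = - 183 \left(\frac{3}{5} + \frac{1}{5} \left(-78\right)\right) = - 183 \left(\frac{3}{5} - \frac{78}{5}\right) = \left(-183\right) \left(-15\right) = 2745$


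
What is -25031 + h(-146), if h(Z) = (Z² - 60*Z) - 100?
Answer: 4945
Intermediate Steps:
h(Z) = -100 + Z² - 60*Z
-25031 + h(-146) = -25031 + (-100 + (-146)² - 60*(-146)) = -25031 + (-100 + 21316 + 8760) = -25031 + 29976 = 4945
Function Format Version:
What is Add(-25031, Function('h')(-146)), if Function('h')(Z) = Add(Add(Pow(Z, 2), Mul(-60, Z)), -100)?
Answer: 4945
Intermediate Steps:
Function('h')(Z) = Add(-100, Pow(Z, 2), Mul(-60, Z))
Add(-25031, Function('h')(-146)) = Add(-25031, Add(-100, Pow(-146, 2), Mul(-60, -146))) = Add(-25031, Add(-100, 21316, 8760)) = Add(-25031, 29976) = 4945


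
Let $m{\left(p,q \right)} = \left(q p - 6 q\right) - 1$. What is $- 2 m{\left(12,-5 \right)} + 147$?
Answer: $209$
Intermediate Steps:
$m{\left(p,q \right)} = -1 - 6 q + p q$ ($m{\left(p,q \right)} = \left(p q - 6 q\right) - 1 = \left(- 6 q + p q\right) - 1 = -1 - 6 q + p q$)
$- 2 m{\left(12,-5 \right)} + 147 = - 2 \left(-1 - -30 + 12 \left(-5\right)\right) + 147 = - 2 \left(-1 + 30 - 60\right) + 147 = \left(-2\right) \left(-31\right) + 147 = 62 + 147 = 209$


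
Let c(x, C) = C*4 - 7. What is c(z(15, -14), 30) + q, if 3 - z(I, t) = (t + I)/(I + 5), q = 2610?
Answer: 2723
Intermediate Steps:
z(I, t) = 3 - (I + t)/(5 + I) (z(I, t) = 3 - (t + I)/(I + 5) = 3 - (I + t)/(5 + I))
c(x, C) = -7 + 4*C (c(x, C) = 4*C - 7 = -7 + 4*C)
c(z(15, -14), 30) + q = (-7 + 4*30) + 2610 = (-7 + 120) + 2610 = 113 + 2610 = 2723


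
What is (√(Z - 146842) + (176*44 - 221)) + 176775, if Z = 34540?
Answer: 184298 + 3*I*√12478 ≈ 1.843e+5 + 335.11*I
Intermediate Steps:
(√(Z - 146842) + (176*44 - 221)) + 176775 = (√(34540 - 146842) + (176*44 - 221)) + 176775 = (√(-112302) + (7744 - 221)) + 176775 = (3*I*√12478 + 7523) + 176775 = (7523 + 3*I*√12478) + 176775 = 184298 + 3*I*√12478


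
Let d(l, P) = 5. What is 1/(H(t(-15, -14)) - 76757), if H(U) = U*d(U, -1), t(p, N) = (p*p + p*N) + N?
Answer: -1/74652 ≈ -1.3395e-5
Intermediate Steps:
t(p, N) = N + p**2 + N*p (t(p, N) = (p**2 + N*p) + N = N + p**2 + N*p)
H(U) = 5*U (H(U) = U*5 = 5*U)
1/(H(t(-15, -14)) - 76757) = 1/(5*(-14 + (-15)**2 - 14*(-15)) - 76757) = 1/(5*(-14 + 225 + 210) - 76757) = 1/(5*421 - 76757) = 1/(2105 - 76757) = 1/(-74652) = -1/74652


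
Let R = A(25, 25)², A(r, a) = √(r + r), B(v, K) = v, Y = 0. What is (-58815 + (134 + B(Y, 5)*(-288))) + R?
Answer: -58631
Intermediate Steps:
A(r, a) = √2*√r (A(r, a) = √(2*r) = √2*√r)
R = 50 (R = (√2*√25)² = (√2*5)² = (5*√2)² = 50)
(-58815 + (134 + B(Y, 5)*(-288))) + R = (-58815 + (134 + 0*(-288))) + 50 = (-58815 + (134 + 0)) + 50 = (-58815 + 134) + 50 = -58681 + 50 = -58631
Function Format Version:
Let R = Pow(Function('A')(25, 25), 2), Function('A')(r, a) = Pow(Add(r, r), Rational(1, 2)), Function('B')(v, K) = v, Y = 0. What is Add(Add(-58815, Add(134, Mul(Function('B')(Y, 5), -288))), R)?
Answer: -58631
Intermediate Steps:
Function('A')(r, a) = Mul(Pow(2, Rational(1, 2)), Pow(r, Rational(1, 2))) (Function('A')(r, a) = Pow(Mul(2, r), Rational(1, 2)) = Mul(Pow(2, Rational(1, 2)), Pow(r, Rational(1, 2))))
R = 50 (R = Pow(Mul(Pow(2, Rational(1, 2)), Pow(25, Rational(1, 2))), 2) = Pow(Mul(Pow(2, Rational(1, 2)), 5), 2) = Pow(Mul(5, Pow(2, Rational(1, 2))), 2) = 50)
Add(Add(-58815, Add(134, Mul(Function('B')(Y, 5), -288))), R) = Add(Add(-58815, Add(134, Mul(0, -288))), 50) = Add(Add(-58815, Add(134, 0)), 50) = Add(Add(-58815, 134), 50) = Add(-58681, 50) = -58631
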